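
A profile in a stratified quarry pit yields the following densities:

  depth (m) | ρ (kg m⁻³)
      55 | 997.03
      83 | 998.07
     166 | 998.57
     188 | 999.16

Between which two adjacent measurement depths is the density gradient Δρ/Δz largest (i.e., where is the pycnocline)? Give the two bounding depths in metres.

55–83 m

Compute the density gradient over each adjacent pair:
  55–83 m: Δρ/Δz = 1.04/28 = 0.037 kg m⁻⁴
  83–166 m: Δρ/Δz = 0.50/83 = 6.0 × 10⁻³ kg m⁻⁴
  166–188 m: Δρ/Δz = 0.59/22 = 0.027 kg m⁻⁴
The largest gradient is in the 55–83 m interval — the pycnocline.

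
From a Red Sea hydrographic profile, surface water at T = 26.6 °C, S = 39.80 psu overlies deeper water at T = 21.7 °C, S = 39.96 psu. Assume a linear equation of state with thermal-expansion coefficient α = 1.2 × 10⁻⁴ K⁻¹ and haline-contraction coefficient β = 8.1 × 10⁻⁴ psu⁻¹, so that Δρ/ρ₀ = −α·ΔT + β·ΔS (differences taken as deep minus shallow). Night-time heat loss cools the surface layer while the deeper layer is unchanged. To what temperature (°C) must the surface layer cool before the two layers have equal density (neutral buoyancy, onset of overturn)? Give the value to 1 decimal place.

20.6 °C

Neutral buoyancy requires Δρ = 0, i.e. −α(T_deep − T_surf′) + β(S_deep − S_surf) = 0.
T_surf′ = T_deep − (β/α)·ΔS = 21.7 − (8.1 × 10⁻⁴/1.2 × 10⁻⁴)·(+0.16) = 20.620 °C.
Cooling required: 26.6 − (20.620) = 5.980 °C.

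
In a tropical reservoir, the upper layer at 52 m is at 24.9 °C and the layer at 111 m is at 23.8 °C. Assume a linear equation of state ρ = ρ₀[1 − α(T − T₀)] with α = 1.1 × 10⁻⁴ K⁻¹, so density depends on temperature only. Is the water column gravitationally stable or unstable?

ΔT = 23.8 − 24.9 = -1.1 K, so Δρ/ρ₀ = −αΔT = 1.21 × 10⁻⁴.
Δρ/ρ₀ > 0, so Δρ > 0: deeper water is denser → statically stable.

stable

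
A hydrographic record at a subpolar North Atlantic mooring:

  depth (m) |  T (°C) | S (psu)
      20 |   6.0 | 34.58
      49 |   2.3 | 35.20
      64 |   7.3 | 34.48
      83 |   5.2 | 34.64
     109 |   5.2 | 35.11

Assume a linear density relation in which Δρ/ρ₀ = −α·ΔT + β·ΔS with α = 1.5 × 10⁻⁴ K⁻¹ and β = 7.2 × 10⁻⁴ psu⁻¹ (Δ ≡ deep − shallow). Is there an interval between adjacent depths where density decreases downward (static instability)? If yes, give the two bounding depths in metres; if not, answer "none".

Evaluate Δρ/ρ₀ = −αΔT + βΔS across each adjacent pair:
  20–49 m: −αΔT+βΔS = −(1.5 × 10⁻⁴)(-3.7)+(7.2 × 10⁻⁴)(+0.62) = 1.0 × 10⁻³ → stable
  49–64 m: −αΔT+βΔS = −(1.5 × 10⁻⁴)(+5.0)+(7.2 × 10⁻⁴)(-0.72) = -1.3 × 10⁻³ → UNSTABLE
  64–83 m: −αΔT+βΔS = −(1.5 × 10⁻⁴)(-2.1)+(7.2 × 10⁻⁴)(+0.16) = 4.3 × 10⁻⁴ → stable
  83–109 m: −αΔT+βΔS = −(1.5 × 10⁻⁴)(+0.0)+(7.2 × 10⁻⁴)(+0.47) = 3.4 × 10⁻⁴ → stable
The 49–64 m interval has Δρ < 0: lighter water underlies denser water.

49–64 m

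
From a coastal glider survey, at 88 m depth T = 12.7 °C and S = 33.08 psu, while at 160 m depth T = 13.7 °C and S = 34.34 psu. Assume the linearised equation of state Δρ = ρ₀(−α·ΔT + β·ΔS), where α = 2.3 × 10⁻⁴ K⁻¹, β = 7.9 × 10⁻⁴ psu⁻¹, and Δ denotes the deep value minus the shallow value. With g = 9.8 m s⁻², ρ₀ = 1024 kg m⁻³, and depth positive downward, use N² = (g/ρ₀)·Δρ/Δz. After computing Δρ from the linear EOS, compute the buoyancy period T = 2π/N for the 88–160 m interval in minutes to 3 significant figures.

ΔT = +1.0 K, ΔS = +1.26 psu (deep − shallow).
Δρ/ρ₀ = −αΔT + βΔS = -2.30 × 10⁻⁴ + 9.954 × 10⁻⁴ = 7.654 × 10⁻⁴, so Δρ ≈ 0.7838 kg m⁻³.
N² = (g/ρ₀)·Δρ/Δz = g·(Δρ/ρ₀)/Δz = 9.8 × 7.654 × 10⁻⁴ / 72 = 1.0418 × 10⁻⁴ s⁻².
N = √(1.0418 × 10⁻⁴) = 0.010207 rad s⁻¹ → T = 2π/N = 615.58 s = 10.260 min ≈ 10.3 min.

10.3 min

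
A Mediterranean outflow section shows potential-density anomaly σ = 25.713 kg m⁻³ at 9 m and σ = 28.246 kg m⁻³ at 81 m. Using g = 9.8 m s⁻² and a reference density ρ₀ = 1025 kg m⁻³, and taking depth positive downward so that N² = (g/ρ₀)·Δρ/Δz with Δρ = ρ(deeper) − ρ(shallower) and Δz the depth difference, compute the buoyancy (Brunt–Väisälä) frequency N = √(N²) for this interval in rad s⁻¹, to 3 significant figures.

0.0183 rad s⁻¹

Δρ = 1028.246 − 1025.713 = 2.533 kg m⁻³ over Δz = 81 − 9 = 72 m.
N² = (9.8/1025) × (2.533/72) = 3.3636 × 10⁻⁴ s⁻².
N = √(3.3636 × 10⁻⁴) = 0.018340 rad s⁻¹ ≈ 0.0183 rad s⁻¹.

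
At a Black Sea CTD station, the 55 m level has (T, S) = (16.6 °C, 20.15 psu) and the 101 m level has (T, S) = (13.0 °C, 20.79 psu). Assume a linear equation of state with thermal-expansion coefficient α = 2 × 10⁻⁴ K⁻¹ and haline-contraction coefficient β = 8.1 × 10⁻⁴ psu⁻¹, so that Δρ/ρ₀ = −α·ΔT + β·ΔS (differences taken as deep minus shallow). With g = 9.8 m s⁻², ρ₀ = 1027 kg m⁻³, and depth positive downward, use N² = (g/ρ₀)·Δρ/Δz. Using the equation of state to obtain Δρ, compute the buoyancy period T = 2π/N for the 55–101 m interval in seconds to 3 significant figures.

387 s

ΔT = -3.6 K, ΔS = +0.64 psu (deep − shallow).
Δρ/ρ₀ = −αΔT + βΔS = 7.20 × 10⁻⁴ + 5.184 × 10⁻⁴ = 1.2384 × 10⁻³, so Δρ ≈ 1.272 kg m⁻³.
N² = (g/ρ₀)·Δρ/Δz = g·(Δρ/ρ₀)/Δz = 9.8 × 1.2384 × 10⁻³ / 46 = 2.6383 × 10⁻⁴ s⁻².
N = √(2.6383 × 10⁻⁴) = 0.016243 rad s⁻¹ → T = 2π/N = 386.82 s ≈ 387 s.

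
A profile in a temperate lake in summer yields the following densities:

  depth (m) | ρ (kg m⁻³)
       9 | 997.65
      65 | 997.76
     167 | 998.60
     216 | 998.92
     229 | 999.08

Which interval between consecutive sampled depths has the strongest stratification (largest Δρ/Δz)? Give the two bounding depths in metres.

Compute the density gradient over each adjacent pair:
  9–65 m: Δρ/Δz = 0.11/56 = 2.0 × 10⁻³ kg m⁻⁴
  65–167 m: Δρ/Δz = 0.84/102 = 8.2 × 10⁻³ kg m⁻⁴
  167–216 m: Δρ/Δz = 0.32/49 = 6.5 × 10⁻³ kg m⁻⁴
  216–229 m: Δρ/Δz = 0.16/13 = 0.012 kg m⁻⁴
The largest gradient is in the 216–229 m interval — the pycnocline.

216–229 m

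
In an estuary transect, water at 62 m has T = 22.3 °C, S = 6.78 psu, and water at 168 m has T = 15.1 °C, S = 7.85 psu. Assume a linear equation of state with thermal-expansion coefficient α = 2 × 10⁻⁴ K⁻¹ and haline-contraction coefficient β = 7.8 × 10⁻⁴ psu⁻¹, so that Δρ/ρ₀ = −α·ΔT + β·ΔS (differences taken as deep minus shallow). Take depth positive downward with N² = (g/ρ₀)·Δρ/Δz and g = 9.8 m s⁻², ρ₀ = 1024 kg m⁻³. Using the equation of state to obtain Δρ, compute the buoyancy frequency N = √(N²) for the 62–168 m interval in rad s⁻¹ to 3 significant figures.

ΔT = -7.2 K, ΔS = +1.07 psu (deep − shallow).
Δρ/ρ₀ = −αΔT + βΔS = 1.44 × 10⁻³ + 8.346 × 10⁻⁴ = 2.2746 × 10⁻³, so Δρ ≈ 2.329 kg m⁻³.
N² = (g/ρ₀)·Δρ/Δz = g·(Δρ/ρ₀)/Δz = 9.8 × 2.2746 × 10⁻³ / 106 = 2.1029 × 10⁻⁴ s⁻².
N = √(2.1029 × 10⁻⁴) = 0.014501 rad s⁻¹ ≈ 0.0145 rad s⁻¹.

0.0145 rad s⁻¹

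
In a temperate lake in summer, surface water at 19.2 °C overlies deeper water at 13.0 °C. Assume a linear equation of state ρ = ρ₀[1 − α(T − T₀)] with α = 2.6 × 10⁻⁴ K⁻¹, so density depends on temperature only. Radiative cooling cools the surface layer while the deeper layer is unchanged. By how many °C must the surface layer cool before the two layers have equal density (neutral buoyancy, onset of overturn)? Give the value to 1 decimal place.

6.2 °C

With temperature the only control, equal density requires T_surf′ = T_deep.
T_surf′ = 13.0 °C.
Cooling required: 19.2 − 13.0 = 6.2 °C.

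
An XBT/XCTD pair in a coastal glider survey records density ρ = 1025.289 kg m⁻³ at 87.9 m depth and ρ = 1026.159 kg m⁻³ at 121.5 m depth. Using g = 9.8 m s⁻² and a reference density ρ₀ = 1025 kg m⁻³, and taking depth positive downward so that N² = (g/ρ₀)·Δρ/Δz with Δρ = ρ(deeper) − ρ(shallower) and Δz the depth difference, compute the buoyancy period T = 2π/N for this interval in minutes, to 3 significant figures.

6.66 min

Δρ = 1026.159 − 1025.289 = 0.870 kg m⁻³ over Δz = 121.5 − 87.9 = 33.6 m.
N² = (9.8/1025) × (0.870/33.6) = 2.4756 × 10⁻⁴ s⁻².
N = √(2.4756 × 10⁻⁴) = 0.015734 rad s⁻¹, so T = 2π/N = 399.34 s = 6.6557 min ≈ 6.66 min.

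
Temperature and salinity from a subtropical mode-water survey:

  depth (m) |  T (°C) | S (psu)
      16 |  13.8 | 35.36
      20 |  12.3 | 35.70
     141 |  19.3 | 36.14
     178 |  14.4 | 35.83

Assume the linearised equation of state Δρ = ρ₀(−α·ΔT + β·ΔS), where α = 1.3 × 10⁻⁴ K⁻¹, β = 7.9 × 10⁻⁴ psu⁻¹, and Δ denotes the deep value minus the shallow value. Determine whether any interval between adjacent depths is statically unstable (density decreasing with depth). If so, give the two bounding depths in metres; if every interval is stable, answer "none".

Evaluate Δρ/ρ₀ = −αΔT + βΔS across each adjacent pair:
  16–20 m: −αΔT+βΔS = −(1.3 × 10⁻⁴)(-1.5)+(7.9 × 10⁻⁴)(+0.34) = 4.6 × 10⁻⁴ → stable
  20–141 m: −αΔT+βΔS = −(1.3 × 10⁻⁴)(+7.0)+(7.9 × 10⁻⁴)(+0.44) = -5.6 × 10⁻⁴ → UNSTABLE
  141–178 m: −αΔT+βΔS = −(1.3 × 10⁻⁴)(-4.9)+(7.9 × 10⁻⁴)(-0.31) = 3.9 × 10⁻⁴ → stable
The 20–141 m interval has Δρ < 0: lighter water underlies denser water.

20–141 m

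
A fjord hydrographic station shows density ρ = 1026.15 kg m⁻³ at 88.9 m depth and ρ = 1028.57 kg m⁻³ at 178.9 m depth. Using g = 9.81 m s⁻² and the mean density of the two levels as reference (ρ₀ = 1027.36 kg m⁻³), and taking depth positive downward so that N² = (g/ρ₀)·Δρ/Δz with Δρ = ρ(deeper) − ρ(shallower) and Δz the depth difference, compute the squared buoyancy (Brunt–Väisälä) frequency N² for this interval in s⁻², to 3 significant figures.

2.57 × 10⁻⁴ s⁻²

Δρ = 1028.57 − 1026.15 = 2.42 kg m⁻³ over Δz = 178.9 − 88.9 = 90 m.
N² = (9.81/1027.36) × (2.42/90) = 2.5676 × 10⁻⁴ s⁻² ≈ 2.57 × 10⁻⁴ s⁻².
N² > 0, so the interval is statically stable.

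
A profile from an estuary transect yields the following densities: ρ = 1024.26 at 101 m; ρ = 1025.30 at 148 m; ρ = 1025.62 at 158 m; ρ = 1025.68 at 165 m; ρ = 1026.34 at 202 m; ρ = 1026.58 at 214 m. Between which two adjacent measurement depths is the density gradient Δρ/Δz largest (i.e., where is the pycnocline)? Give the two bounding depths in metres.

Compute the density gradient over each adjacent pair:
  101–148 m: Δρ/Δz = 1.04/47 = 0.022 kg m⁻⁴
  148–158 m: Δρ/Δz = 0.32/10 = 0.032 kg m⁻⁴
  158–165 m: Δρ/Δz = 0.06/7 = 8.6 × 10⁻³ kg m⁻⁴
  165–202 m: Δρ/Δz = 0.66/37 = 0.018 kg m⁻⁴
  202–214 m: Δρ/Δz = 0.24/12 = 0.020 kg m⁻⁴
The largest gradient is in the 148–158 m interval — the pycnocline.

148–158 m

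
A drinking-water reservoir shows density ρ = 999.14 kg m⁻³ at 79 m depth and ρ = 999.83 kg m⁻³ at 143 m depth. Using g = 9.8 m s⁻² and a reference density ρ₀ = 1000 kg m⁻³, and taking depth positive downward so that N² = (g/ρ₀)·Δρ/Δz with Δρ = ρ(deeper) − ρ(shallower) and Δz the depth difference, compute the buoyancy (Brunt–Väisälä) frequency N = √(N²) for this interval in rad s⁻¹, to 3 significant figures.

0.0103 rad s⁻¹

Δρ = 999.83 − 999.14 = 0.69 kg m⁻³ over Δz = 143 − 79 = 64 m.
N² = (9.8/1000) × (0.69/64) = 1.0566 × 10⁻⁴ s⁻².
N = √(1.0566 × 10⁻⁴) = 0.010279 rad s⁻¹ ≈ 0.0103 rad s⁻¹.
Since Δρ > 0 the layer is stably stratified.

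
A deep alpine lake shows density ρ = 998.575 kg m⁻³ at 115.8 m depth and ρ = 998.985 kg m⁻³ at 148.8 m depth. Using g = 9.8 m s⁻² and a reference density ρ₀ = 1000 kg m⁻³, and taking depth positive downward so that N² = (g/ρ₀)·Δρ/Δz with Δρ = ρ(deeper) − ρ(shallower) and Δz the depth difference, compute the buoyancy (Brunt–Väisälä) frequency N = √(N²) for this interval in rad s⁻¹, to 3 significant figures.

Δρ = 998.985 − 998.575 = 0.410 kg m⁻³ over Δz = 148.8 − 115.8 = 33 m.
N² = (9.8/1000) × (0.410/33) = 1.2176 × 10⁻⁴ s⁻².
N = √(1.2176 × 10⁻⁴) = 0.011034 rad s⁻¹ ≈ 0.0110 rad s⁻¹.

0.0110 rad s⁻¹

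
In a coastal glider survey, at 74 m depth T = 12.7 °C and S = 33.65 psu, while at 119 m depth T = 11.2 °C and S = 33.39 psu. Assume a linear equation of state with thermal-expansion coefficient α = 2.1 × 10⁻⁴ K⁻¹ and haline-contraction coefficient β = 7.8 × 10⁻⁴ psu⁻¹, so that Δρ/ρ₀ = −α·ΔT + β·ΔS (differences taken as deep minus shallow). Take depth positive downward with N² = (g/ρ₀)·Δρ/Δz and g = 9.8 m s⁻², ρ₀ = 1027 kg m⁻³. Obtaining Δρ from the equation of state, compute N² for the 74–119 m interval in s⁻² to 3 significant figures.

ΔT = -1.5 K, ΔS = -0.26 psu (deep − shallow).
Δρ/ρ₀ = −αΔT + βΔS = 3.15 × 10⁻⁴ − 2.028 × 10⁻⁴ = 1.122 × 10⁻⁴, so Δρ ≈ 0.1152 kg m⁻³.
N² = (g/ρ₀)·Δρ/Δz = g·(Δρ/ρ₀)/Δz = 9.8 × 1.122 × 10⁻⁴ / 45 = 2.4435 × 10⁻⁵ s⁻² ≈ 2.44 × 10⁻⁵ s⁻².

2.44 × 10⁻⁵ s⁻²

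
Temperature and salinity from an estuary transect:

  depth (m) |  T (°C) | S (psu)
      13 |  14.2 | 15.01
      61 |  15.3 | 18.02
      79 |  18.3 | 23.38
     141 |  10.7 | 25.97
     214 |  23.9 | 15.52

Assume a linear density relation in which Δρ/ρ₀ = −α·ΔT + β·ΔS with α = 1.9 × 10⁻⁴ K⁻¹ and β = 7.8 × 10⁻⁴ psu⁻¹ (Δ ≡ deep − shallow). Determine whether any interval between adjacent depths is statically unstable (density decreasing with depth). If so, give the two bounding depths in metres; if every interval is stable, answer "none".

Evaluate Δρ/ρ₀ = −αΔT + βΔS across each adjacent pair:
  13–61 m: −αΔT+βΔS = −(1.9 × 10⁻⁴)(+1.1)+(7.8 × 10⁻⁴)(+3.01) = 2.1 × 10⁻³ → stable
  61–79 m: −αΔT+βΔS = −(1.9 × 10⁻⁴)(+3.0)+(7.8 × 10⁻⁴)(+5.36) = 3.6 × 10⁻³ → stable
  79–141 m: −αΔT+βΔS = −(1.9 × 10⁻⁴)(-7.6)+(7.8 × 10⁻⁴)(+2.59) = 3.5 × 10⁻³ → stable
  141–214 m: −αΔT+βΔS = −(1.9 × 10⁻⁴)(+13.2)+(7.8 × 10⁻⁴)(-10.45) = -0.011 → UNSTABLE
The 141–214 m interval has Δρ < 0: lighter water underlies denser water.

141–214 m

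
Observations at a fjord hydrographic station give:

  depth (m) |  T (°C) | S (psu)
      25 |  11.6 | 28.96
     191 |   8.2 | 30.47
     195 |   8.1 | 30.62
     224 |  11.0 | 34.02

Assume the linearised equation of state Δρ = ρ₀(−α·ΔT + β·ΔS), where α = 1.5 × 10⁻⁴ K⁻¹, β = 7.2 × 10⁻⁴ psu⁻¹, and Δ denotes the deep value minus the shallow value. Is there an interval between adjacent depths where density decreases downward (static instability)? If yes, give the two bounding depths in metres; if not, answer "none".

Evaluate Δρ/ρ₀ = −αΔT + βΔS across each adjacent pair:
  25–191 m: −αΔT+βΔS = −(1.5 × 10⁻⁴)(-3.4)+(7.2 × 10⁻⁴)(+1.51) = 1.6 × 10⁻³ → stable
  191–195 m: −αΔT+βΔS = −(1.5 × 10⁻⁴)(-0.1)+(7.2 × 10⁻⁴)(+0.15) = 1.2 × 10⁻⁴ → stable
  195–224 m: −αΔT+βΔS = −(1.5 × 10⁻⁴)(+2.9)+(7.2 × 10⁻⁴)(+3.40) = 2.0 × 10⁻³ → stable
Every interval has Δρ > 0: the column is stably stratified throughout.

none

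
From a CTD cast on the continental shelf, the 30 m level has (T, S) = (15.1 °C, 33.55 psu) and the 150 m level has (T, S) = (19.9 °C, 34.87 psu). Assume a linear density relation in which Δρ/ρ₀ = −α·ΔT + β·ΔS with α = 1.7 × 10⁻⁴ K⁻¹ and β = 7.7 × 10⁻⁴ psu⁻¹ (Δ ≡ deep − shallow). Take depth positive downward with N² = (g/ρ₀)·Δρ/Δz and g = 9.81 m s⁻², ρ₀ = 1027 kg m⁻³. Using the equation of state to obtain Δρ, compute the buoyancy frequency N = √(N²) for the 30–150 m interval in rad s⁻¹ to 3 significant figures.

ΔT = +4.8 K, ΔS = +1.32 psu (deep − shallow).
Δρ/ρ₀ = −αΔT + βΔS = -8.16 × 10⁻⁴ + 1.0164 × 10⁻³ = 2.004 × 10⁻⁴, so Δρ ≈ 0.2058 kg m⁻³.
N² = (g/ρ₀)·Δρ/Δz = g·(Δρ/ρ₀)/Δz = 9.81 × 2.004 × 10⁻⁴ / 120 = 1.6383 × 10⁻⁵ s⁻².
N = √(1.6383 × 10⁻⁵) = 4.0476 × 10⁻³ rad s⁻¹ ≈ 4.05 × 10⁻³ rad s⁻¹.

4.05 × 10⁻³ rad s⁻¹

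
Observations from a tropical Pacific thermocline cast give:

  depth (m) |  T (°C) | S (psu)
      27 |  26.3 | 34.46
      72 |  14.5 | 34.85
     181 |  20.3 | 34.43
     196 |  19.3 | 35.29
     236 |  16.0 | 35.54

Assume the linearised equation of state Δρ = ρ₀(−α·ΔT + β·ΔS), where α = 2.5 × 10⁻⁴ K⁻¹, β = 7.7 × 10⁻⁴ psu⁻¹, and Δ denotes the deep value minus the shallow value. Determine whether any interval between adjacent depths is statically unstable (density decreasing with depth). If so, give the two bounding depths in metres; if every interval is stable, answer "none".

72–181 m

Evaluate Δρ/ρ₀ = −αΔT + βΔS across each adjacent pair:
  27–72 m: −αΔT+βΔS = −(2.5 × 10⁻⁴)(-11.8)+(7.7 × 10⁻⁴)(+0.39) = 3.3 × 10⁻³ → stable
  72–181 m: −αΔT+βΔS = −(2.5 × 10⁻⁴)(+5.8)+(7.7 × 10⁻⁴)(-0.42) = -1.8 × 10⁻³ → UNSTABLE
  181–196 m: −αΔT+βΔS = −(2.5 × 10⁻⁴)(-1.0)+(7.7 × 10⁻⁴)(+0.86) = 9.1 × 10⁻⁴ → stable
  196–236 m: −αΔT+βΔS = −(2.5 × 10⁻⁴)(-3.3)+(7.7 × 10⁻⁴)(+0.25) = 1.0 × 10⁻³ → stable
The 72–181 m interval has Δρ < 0: lighter water underlies denser water.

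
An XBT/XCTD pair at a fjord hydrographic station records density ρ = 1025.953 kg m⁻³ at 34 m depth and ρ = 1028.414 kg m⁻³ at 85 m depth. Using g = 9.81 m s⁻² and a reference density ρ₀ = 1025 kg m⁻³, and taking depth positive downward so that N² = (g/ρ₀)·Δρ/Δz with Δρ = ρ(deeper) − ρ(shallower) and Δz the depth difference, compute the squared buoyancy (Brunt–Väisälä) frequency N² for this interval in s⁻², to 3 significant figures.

4.62 × 10⁻⁴ s⁻²

Δρ = 1028.414 − 1025.953 = 2.461 kg m⁻³ over Δz = 85 − 34 = 51 m.
N² = (9.81/1025) × (2.461/51) = 4.6183 × 10⁻⁴ s⁻² ≈ 4.62 × 10⁻⁴ s⁻².
Since Δρ > 0 the layer is stably stratified.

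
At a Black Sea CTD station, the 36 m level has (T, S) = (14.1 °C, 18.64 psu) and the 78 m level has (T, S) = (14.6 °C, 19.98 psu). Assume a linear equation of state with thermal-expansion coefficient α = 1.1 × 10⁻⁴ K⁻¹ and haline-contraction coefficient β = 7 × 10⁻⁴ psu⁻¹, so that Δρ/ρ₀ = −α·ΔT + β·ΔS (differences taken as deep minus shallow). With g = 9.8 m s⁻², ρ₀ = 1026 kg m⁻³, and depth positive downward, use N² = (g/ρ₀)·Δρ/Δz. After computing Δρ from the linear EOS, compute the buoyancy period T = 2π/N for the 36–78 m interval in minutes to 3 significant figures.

7.30 min

ΔT = +0.5 K, ΔS = +1.34 psu (deep − shallow).
Δρ/ρ₀ = −αΔT + βΔS = -5.50 × 10⁻⁵ + 9.38 × 10⁻⁴ = 8.83 × 10⁻⁴, so Δρ ≈ 0.9060 kg m⁻³.
N² = (g/ρ₀)·Δρ/Δz = g·(Δρ/ρ₀)/Δz = 9.8 × 8.83 × 10⁻⁴ / 42 = 2.0603 × 10⁻⁴ s⁻².
N = √(2.0603 × 10⁻⁴) = 0.014354 rad s⁻¹ → T = 2π/N = 437.73 s = 7.2955 min ≈ 7.30 min.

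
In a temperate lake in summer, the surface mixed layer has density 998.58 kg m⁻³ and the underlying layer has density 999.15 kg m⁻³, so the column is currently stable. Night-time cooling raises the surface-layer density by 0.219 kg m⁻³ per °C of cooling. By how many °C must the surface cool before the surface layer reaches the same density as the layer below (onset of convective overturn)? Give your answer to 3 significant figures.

Density deficit of the surface layer: 999.15 − 998.58 = 0.57 kg m⁻³.
Required change = 0.57 / 0.219 = 2.60 °C.

2.60 °C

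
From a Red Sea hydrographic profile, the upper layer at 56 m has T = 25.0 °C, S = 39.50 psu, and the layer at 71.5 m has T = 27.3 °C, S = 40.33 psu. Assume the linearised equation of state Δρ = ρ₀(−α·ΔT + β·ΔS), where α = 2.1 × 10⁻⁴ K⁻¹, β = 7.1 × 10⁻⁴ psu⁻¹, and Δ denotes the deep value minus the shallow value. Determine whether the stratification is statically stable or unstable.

stable

ΔT = 27.3 − 25.0 = +2.3 K and ΔS = 40.33 − 39.50 = +0.83 psu (deep − shallow).
−αΔT = -4.83 × 10⁻⁴; βΔS = 5.893 × 10⁻⁴; sum Δρ/ρ₀ = 1.063 × 10⁻⁴.
Δρ/ρ₀ > 0, so Δρ > 0: deeper water is denser → statically stable.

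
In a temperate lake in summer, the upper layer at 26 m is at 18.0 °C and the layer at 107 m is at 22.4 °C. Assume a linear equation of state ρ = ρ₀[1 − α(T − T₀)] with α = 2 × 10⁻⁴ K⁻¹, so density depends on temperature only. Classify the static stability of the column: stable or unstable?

ΔT = 22.4 − 18.0 = +4.4 K, so Δρ/ρ₀ = −αΔT = -8.80 × 10⁻⁴.
Δρ/ρ₀ < 0, so Δρ < 0: deeper water is lighter → statically unstable; the column would overturn.

unstable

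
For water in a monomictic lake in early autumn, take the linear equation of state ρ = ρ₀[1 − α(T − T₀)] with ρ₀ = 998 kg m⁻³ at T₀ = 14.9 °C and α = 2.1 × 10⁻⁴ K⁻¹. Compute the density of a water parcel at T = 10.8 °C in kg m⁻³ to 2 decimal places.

T − T₀ = -4.1 K.
Bracket = 1 − α·(-4.1) = 1 + (8.61 × 10⁻⁴) = 1.0008610.
ρ = 998 × 1.0008610 = 998.86 kg m⁻³.

998.86 kg m⁻³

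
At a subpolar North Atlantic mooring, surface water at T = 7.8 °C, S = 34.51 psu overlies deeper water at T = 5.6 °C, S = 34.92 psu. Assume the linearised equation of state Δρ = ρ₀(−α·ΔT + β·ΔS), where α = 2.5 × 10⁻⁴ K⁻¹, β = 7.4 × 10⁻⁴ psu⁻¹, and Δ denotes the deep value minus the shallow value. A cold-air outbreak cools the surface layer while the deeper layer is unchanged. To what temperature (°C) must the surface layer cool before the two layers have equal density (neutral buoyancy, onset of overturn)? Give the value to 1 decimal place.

4.4 °C

Neutral buoyancy requires Δρ = 0, i.e. −α(T_deep − T_surf′) + β(S_deep − S_surf) = 0.
T_surf′ = T_deep − (β/α)·ΔS = 5.6 − (7.4 × 10⁻⁴/2.5 × 10⁻⁴)·(+0.41) = 4.386 °C.
Cooling required: 7.8 − (4.386) = 3.414 °C.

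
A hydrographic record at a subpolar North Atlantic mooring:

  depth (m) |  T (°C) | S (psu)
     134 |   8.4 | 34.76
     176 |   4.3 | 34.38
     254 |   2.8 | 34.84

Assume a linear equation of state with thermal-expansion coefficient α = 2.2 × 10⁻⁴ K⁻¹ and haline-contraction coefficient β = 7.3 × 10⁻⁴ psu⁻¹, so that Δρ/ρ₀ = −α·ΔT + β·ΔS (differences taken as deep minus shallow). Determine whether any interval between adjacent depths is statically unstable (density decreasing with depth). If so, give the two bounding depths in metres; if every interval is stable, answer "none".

Evaluate Δρ/ρ₀ = −αΔT + βΔS across each adjacent pair:
  134–176 m: −αΔT+βΔS = −(2.2 × 10⁻⁴)(-4.1)+(7.3 × 10⁻⁴)(-0.38) = 6.2 × 10⁻⁴ → stable
  176–254 m: −αΔT+βΔS = −(2.2 × 10⁻⁴)(-1.5)+(7.3 × 10⁻⁴)(+0.46) = 6.7 × 10⁻⁴ → stable
Every interval has Δρ > 0: the column is stably stratified throughout.

none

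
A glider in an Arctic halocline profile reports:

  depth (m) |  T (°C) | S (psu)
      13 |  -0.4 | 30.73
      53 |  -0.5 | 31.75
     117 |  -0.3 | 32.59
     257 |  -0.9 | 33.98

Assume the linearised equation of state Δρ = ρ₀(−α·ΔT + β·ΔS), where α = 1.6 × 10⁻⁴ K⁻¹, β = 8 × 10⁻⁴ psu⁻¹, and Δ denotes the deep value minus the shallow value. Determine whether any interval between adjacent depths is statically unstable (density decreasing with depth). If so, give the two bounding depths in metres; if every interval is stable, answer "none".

none

Evaluate Δρ/ρ₀ = −αΔT + βΔS across each adjacent pair:
  13–53 m: −αΔT+βΔS = −(1.6 × 10⁻⁴)(-0.1)+(8 × 10⁻⁴)(+1.02) = 8.3 × 10⁻⁴ → stable
  53–117 m: −αΔT+βΔS = −(1.6 × 10⁻⁴)(+0.2)+(8 × 10⁻⁴)(+0.84) = 6.4 × 10⁻⁴ → stable
  117–257 m: −αΔT+βΔS = −(1.6 × 10⁻⁴)(-0.6)+(8 × 10⁻⁴)(+1.39) = 1.2 × 10⁻³ → stable
Every interval has Δρ > 0: the column is stably stratified throughout.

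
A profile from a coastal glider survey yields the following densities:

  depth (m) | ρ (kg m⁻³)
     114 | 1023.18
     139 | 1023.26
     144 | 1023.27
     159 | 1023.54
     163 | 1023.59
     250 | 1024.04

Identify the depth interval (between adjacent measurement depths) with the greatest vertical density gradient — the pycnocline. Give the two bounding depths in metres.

144–159 m

Compute the density gradient over each adjacent pair:
  114–139 m: Δρ/Δz = 0.08/25 = 3.2 × 10⁻³ kg m⁻⁴
  139–144 m: Δρ/Δz = 0.01/5 = 2.0 × 10⁻³ kg m⁻⁴
  144–159 m: Δρ/Δz = 0.27/15 = 0.018 kg m⁻⁴
  159–163 m: Δρ/Δz = 0.05/4 = 0.013 kg m⁻⁴
  163–250 m: Δρ/Δz = 0.45/87 = 5.2 × 10⁻³ kg m⁻⁴
The largest gradient is in the 144–159 m interval — the pycnocline.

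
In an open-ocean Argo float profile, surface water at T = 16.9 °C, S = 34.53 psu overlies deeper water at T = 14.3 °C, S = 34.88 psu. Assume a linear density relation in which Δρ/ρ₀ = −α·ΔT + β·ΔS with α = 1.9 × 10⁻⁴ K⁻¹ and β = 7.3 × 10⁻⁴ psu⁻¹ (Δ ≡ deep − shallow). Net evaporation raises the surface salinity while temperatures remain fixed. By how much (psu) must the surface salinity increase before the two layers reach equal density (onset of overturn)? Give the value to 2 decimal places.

Neutral buoyancy requires −α(T_deep − T_surf) + β(S_deep − S_surf′) = 0.
S_surf′ = S_deep − (α/β)·ΔT = 34.88 − (1.9 × 10⁻⁴/7.3 × 10⁻⁴)·(-2.6) = 35.5567 psu.
Increase required: 35.5567 − 34.53 = 1.0267 psu.

1.03 psu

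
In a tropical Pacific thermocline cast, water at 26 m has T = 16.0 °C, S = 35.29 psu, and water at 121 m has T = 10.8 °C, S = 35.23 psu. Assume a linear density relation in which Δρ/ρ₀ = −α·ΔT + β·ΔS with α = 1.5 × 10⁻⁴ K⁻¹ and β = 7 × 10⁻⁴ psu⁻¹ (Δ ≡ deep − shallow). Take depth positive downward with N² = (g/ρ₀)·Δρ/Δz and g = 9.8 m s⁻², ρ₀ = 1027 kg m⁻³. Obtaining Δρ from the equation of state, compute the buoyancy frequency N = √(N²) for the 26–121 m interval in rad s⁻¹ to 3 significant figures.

8.73 × 10⁻³ rad s⁻¹

ΔT = -5.2 K, ΔS = -0.06 psu (deep − shallow).
Δρ/ρ₀ = −αΔT + βΔS = 7.80 × 10⁻⁴ − 4.20 × 10⁻⁵ = 7.38 × 10⁻⁴, so Δρ ≈ 0.7579 kg m⁻³.
N² = (g/ρ₀)·Δρ/Δz = g·(Δρ/ρ₀)/Δz = 9.8 × 7.38 × 10⁻⁴ / 95 = 7.6131 × 10⁻⁵ s⁻².
N = √(7.6131 × 10⁻⁵) = 8.7253 × 10⁻³ rad s⁻¹ ≈ 8.73 × 10⁻³ rad s⁻¹.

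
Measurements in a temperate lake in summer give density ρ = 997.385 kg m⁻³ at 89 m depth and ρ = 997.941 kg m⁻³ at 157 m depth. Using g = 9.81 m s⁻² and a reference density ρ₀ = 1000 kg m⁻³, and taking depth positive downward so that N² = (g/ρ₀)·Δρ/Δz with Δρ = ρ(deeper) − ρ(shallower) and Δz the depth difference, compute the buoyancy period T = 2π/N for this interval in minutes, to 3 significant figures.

11.7 min

Δρ = 997.941 − 997.385 = 0.556 kg m⁻³ over Δz = 157 − 89 = 68 m.
N² = (9.81/1000) × (0.556/68) = 8.0211 × 10⁻⁵ s⁻².
N = √(8.0211 × 10⁻⁵) = 8.9561 × 10⁻³ rad s⁻¹, so T = 2π/N = 701.55 s = 11.692 min ≈ 11.7 min.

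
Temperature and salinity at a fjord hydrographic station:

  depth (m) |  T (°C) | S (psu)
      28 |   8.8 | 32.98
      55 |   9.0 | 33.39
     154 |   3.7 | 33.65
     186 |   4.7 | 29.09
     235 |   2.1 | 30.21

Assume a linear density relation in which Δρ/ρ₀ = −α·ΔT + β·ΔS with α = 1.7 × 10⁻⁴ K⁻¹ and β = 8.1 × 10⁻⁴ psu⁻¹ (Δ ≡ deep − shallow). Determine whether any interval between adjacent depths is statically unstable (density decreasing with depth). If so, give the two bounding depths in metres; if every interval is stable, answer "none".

154–186 m

Evaluate Δρ/ρ₀ = −αΔT + βΔS across each adjacent pair:
  28–55 m: −αΔT+βΔS = −(1.7 × 10⁻⁴)(+0.2)+(8.1 × 10⁻⁴)(+0.41) = 3.0 × 10⁻⁴ → stable
  55–154 m: −αΔT+βΔS = −(1.7 × 10⁻⁴)(-5.3)+(8.1 × 10⁻⁴)(+0.26) = 1.1 × 10⁻³ → stable
  154–186 m: −αΔT+βΔS = −(1.7 × 10⁻⁴)(+1.0)+(8.1 × 10⁻⁴)(-4.56) = -3.9 × 10⁻³ → UNSTABLE
  186–235 m: −αΔT+βΔS = −(1.7 × 10⁻⁴)(-2.6)+(8.1 × 10⁻⁴)(+1.12) = 1.3 × 10⁻³ → stable
The 154–186 m interval has Δρ < 0: lighter water underlies denser water.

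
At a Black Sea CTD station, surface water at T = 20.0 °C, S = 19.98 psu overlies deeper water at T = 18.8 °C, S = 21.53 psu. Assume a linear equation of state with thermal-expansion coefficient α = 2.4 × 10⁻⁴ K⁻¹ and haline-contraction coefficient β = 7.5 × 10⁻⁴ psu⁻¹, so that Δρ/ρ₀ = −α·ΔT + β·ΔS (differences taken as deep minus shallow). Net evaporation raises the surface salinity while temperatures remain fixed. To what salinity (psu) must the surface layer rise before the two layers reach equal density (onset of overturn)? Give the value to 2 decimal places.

Neutral buoyancy requires −α(T_deep − T_surf) + β(S_deep − S_surf′) = 0.
S_surf′ = S_deep − (α/β)·ΔT = 21.53 − (2.4 × 10⁻⁴/7.5 × 10⁻⁴)·(-1.2) = 21.9140 psu.
Increase required: 21.9140 − 19.98 = 1.9340 psu.

21.91 psu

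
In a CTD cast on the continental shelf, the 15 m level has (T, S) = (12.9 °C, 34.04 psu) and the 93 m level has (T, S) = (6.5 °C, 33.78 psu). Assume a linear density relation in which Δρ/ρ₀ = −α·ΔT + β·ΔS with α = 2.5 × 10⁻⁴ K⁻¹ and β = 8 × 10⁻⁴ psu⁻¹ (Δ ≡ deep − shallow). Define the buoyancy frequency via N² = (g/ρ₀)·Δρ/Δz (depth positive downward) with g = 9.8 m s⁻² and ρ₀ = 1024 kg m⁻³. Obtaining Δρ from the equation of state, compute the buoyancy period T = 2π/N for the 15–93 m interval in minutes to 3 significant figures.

7.92 min

ΔT = -6.4 K, ΔS = -0.26 psu (deep − shallow).
Δρ/ρ₀ = −αΔT + βΔS = 1.60 × 10⁻³ − 2.08 × 10⁻⁴ = 1.392 × 10⁻³, so Δρ ≈ 1.425 kg m⁻³.
N² = (g/ρ₀)·Δρ/Δz = g·(Δρ/ρ₀)/Δz = 9.8 × 1.392 × 10⁻³ / 78 = 1.7489 × 10⁻⁴ s⁻².
N = √(1.7489 × 10⁻⁴) = 0.013225 rad s⁻¹ → T = 2π/N = 475.10 s = 7.9183 min ≈ 7.92 min.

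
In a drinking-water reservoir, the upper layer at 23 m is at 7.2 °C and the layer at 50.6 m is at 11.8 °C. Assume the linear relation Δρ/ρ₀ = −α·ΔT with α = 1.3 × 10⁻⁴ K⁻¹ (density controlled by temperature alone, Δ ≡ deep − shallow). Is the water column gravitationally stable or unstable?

ΔT = 11.8 − 7.2 = +4.6 K, so Δρ/ρ₀ = −αΔT = -5.98 × 10⁻⁴.
Δρ/ρ₀ < 0, so Δρ < 0: deeper water is lighter → statically unstable; the column would overturn.

unstable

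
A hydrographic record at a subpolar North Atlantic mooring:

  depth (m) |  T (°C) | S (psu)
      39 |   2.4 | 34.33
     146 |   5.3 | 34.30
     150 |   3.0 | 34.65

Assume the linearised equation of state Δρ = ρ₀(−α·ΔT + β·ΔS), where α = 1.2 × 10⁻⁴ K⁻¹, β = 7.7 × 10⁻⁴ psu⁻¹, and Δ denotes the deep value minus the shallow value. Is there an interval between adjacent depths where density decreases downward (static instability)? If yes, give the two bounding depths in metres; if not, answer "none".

39–146 m

Evaluate Δρ/ρ₀ = −αΔT + βΔS across each adjacent pair:
  39–146 m: −αΔT+βΔS = −(1.2 × 10⁻⁴)(+2.9)+(7.7 × 10⁻⁴)(-0.03) = -3.7 × 10⁻⁴ → UNSTABLE
  146–150 m: −αΔT+βΔS = −(1.2 × 10⁻⁴)(-2.3)+(7.7 × 10⁻⁴)(+0.35) = 5.5 × 10⁻⁴ → stable
The 39–146 m interval has Δρ < 0: lighter water underlies denser water.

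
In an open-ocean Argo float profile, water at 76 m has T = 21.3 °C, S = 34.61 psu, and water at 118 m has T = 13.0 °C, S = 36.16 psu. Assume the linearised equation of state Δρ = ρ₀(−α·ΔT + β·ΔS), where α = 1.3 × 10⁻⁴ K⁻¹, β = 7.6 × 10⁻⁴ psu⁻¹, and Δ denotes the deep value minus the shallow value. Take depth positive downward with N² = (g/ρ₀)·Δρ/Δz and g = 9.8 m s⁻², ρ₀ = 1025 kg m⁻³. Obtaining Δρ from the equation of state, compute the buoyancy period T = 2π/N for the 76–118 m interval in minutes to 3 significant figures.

ΔT = -8.3 K, ΔS = +1.55 psu (deep − shallow).
Δρ/ρ₀ = −αΔT + βΔS = 1.079 × 10⁻³ + 1.178 × 10⁻³ = 2.257 × 10⁻³, so Δρ ≈ 2.313 kg m⁻³.
N² = (g/ρ₀)·Δρ/Δz = g·(Δρ/ρ₀)/Δz = 9.8 × 2.257 × 10⁻³ / 42 = 5.2663 × 10⁻⁴ s⁻².
N = √(5.2663 × 10⁻⁴) = 0.022948 rad s⁻¹ → T = 2π/N = 273.80 s = 4.5633 min ≈ 4.56 min.

4.56 min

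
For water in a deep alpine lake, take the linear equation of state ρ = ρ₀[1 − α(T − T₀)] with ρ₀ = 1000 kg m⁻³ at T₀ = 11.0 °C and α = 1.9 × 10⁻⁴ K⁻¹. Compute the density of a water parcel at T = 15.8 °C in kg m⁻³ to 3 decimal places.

999.088 kg m⁻³

T − T₀ = +4.8 K.
Bracket = 1 − α·(+4.8) = 1 + (-9.12 × 10⁻⁴) = 0.9990880.
ρ = 1000 × 0.9990880 = 999.088 kg m⁻³.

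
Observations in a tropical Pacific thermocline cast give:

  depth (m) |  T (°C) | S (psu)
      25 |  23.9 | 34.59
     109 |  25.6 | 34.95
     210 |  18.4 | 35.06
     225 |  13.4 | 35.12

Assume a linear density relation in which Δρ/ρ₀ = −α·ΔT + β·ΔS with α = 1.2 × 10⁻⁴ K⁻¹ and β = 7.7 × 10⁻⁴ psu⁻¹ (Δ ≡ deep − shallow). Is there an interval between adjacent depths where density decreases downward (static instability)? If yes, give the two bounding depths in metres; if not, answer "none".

Evaluate Δρ/ρ₀ = −αΔT + βΔS across each adjacent pair:
  25–109 m: −αΔT+βΔS = −(1.2 × 10⁻⁴)(+1.7)+(7.7 × 10⁻⁴)(+0.36) = 7.3 × 10⁻⁵ → stable
  109–210 m: −αΔT+βΔS = −(1.2 × 10⁻⁴)(-7.2)+(7.7 × 10⁻⁴)(+0.11) = 9.5 × 10⁻⁴ → stable
  210–225 m: −αΔT+βΔS = −(1.2 × 10⁻⁴)(-5.0)+(7.7 × 10⁻⁴)(+0.06) = 6.5 × 10⁻⁴ → stable
Every interval has Δρ > 0: the column is stably stratified throughout.

none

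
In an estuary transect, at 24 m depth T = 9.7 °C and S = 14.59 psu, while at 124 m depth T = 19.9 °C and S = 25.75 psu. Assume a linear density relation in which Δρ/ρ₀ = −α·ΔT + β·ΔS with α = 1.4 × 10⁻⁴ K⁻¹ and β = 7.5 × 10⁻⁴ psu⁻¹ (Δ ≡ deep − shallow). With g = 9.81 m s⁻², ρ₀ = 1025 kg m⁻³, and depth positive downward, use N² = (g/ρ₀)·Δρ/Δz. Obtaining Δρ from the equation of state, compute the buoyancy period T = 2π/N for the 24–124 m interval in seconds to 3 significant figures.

ΔT = +10.2 K, ΔS = +11.16 psu (deep − shallow).
Δρ/ρ₀ = −αΔT + βΔS = -1.428 × 10⁻³ + 8.37 × 10⁻³ = 6.942 × 10⁻³, so Δρ ≈ 7.116 kg m⁻³.
N² = (g/ρ₀)·Δρ/Δz = g·(Δρ/ρ₀)/Δz = 9.81 × 6.942 × 10⁻³ / 100 = 6.8101 × 10⁻⁴ s⁻².
N = √(6.8101 × 10⁻⁴) = 0.026096 rad s⁻¹ → T = 2π/N = 240.77 s ≈ 241 s.

241 s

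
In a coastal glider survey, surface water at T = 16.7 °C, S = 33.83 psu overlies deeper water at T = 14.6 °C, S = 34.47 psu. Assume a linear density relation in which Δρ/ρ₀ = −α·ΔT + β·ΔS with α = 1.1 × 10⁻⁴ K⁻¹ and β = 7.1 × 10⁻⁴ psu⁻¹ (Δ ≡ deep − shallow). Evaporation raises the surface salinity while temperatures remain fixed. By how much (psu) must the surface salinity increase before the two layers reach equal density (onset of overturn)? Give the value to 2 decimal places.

0.97 psu

Neutral buoyancy requires −α(T_deep − T_surf) + β(S_deep − S_surf′) = 0.
S_surf′ = S_deep − (α/β)·ΔT = 34.47 − (1.1 × 10⁻⁴/7.1 × 10⁻⁴)·(-2.1) = 34.7954 psu.
Increase required: 34.7954 − 33.83 = 0.9654 psu.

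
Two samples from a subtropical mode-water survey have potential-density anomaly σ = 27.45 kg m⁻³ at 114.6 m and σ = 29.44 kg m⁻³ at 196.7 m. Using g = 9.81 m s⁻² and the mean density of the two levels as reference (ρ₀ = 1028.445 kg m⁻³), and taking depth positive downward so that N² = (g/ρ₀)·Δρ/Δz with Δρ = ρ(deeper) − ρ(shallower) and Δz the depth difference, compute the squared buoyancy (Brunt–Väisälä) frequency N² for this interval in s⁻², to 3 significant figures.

2.31 × 10⁻⁴ s⁻²

Δρ = 1029.44 − 1027.45 = 1.99 kg m⁻³ over Δz = 196.7 − 114.6 = 82.1 m.
N² = (9.81/1028.445) × (1.99/82.1) = 2.3121 × 10⁻⁴ s⁻² ≈ 2.31 × 10⁻⁴ s⁻².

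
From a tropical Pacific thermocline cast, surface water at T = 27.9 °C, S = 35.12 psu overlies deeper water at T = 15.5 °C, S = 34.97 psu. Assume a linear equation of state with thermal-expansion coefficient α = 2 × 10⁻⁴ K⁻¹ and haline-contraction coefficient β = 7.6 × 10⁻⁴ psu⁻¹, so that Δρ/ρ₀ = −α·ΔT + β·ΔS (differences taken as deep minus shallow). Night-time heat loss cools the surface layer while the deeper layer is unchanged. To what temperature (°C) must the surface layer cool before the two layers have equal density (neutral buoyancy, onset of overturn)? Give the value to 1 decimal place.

Neutral buoyancy requires Δρ = 0, i.e. −α(T_deep − T_surf′) + β(S_deep − S_surf) = 0.
T_surf′ = T_deep − (β/α)·ΔS = 15.5 − (7.6 × 10⁻⁴/2 × 10⁻⁴)·(-0.15) = 16.070 °C.
Cooling required: 27.9 − (16.070) = 11.830 °C.

16.1 °C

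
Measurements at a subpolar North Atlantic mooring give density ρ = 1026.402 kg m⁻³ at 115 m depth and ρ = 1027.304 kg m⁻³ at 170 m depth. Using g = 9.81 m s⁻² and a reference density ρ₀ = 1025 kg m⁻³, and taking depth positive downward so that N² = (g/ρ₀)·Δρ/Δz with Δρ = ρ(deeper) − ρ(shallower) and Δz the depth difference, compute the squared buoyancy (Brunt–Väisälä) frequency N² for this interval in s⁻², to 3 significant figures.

1.57 × 10⁻⁴ s⁻²

Δρ = 1027.304 − 1026.402 = 0.902 kg m⁻³ over Δz = 170 − 115 = 55 m.
N² = (9.81/1025) × (0.902/55) = 1.5696 × 10⁻⁴ s⁻² ≈ 1.57 × 10⁻⁴ s⁻².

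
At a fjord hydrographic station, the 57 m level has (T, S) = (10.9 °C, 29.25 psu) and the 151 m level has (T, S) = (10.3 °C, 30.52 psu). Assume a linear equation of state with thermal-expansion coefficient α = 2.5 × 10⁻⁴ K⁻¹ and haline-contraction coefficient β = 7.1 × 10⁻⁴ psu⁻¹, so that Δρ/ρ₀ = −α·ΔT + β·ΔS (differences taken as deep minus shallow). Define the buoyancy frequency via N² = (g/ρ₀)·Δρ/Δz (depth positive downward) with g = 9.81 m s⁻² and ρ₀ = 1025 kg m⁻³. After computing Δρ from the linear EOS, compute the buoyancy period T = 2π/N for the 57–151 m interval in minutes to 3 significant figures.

ΔT = -0.6 K, ΔS = +1.27 psu (deep − shallow).
Δρ/ρ₀ = −αΔT + βΔS = 1.50 × 10⁻⁴ + 9.017 × 10⁻⁴ = 1.0517 × 10⁻³, so Δρ ≈ 1.078 kg m⁻³.
N² = (g/ρ₀)·Δρ/Δz = g·(Δρ/ρ₀)/Δz = 9.81 × 1.0517 × 10⁻³ / 94 = 1.0976 × 10⁻⁴ s⁻².
N = √(1.0976 × 10⁻⁴) = 0.010477 rad s⁻¹ → T = 2π/N = 599.71 s = 9.9952 min ≈ 10.0 min.

10.0 min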